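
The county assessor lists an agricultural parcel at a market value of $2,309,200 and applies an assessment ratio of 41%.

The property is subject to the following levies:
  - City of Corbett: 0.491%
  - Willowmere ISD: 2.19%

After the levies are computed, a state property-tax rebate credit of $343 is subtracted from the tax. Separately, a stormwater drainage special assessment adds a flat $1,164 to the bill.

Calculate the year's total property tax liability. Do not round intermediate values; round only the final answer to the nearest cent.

$26,203.96

Assessed value = $2,309,200 × 0.41 = $946,772
City of Corbett: $946,772 × 0.00491 = $4,648.65052
Willowmere ISD: $946,772 × 0.0219 = $20,734.3068
Levies subtotal = $25,382.95732
After credit = $25,382.95732 − $343 = $25,039.95732
Total = $25,039.95732 + $1,164 = $26,203.95732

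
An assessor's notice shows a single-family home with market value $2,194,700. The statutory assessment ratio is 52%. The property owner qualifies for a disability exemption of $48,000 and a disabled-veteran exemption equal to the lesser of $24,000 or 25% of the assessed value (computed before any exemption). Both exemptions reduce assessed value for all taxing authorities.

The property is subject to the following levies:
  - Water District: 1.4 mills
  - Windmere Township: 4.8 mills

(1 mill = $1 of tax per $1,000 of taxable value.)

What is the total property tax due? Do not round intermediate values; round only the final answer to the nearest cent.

$6,629.31

Assessed value = $2,194,700 × 0.52 = $1,141,244
Disabled-veteran exemption = min($24,000, 25% × $1,141,244) = min($24,000, $285,311) = $24,000 (dollar cap binds)
Taxable value = $1,141,244 − $48,000 − $24,000 = $1,069,244
Water District: $1,069,244 × 0.0014 = $1,496.9416
Windmere Township: $1,069,244 × 0.0048 = $5,132.3712
Total = $6,629.3128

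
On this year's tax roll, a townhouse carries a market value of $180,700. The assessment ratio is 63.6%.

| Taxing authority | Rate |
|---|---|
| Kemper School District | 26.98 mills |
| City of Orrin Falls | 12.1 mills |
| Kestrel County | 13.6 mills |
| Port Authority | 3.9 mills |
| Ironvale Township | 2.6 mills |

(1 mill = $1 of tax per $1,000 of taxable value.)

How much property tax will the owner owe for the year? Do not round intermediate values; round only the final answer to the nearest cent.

Assessed value = $180,700 × 0.636 = $114,925.2
Kemper School District: $114,925.2 × 0.02698 = $3,100.681896
City of Orrin Falls: $114,925.2 × 0.0121 = $1,390.59492
Kestrel County: $114,925.2 × 0.0136 = $1,562.98272
Port Authority: $114,925.2 × 0.0039 = $448.20828
Ironvale Township: $114,925.2 × 0.0026 = $298.80552
Total = $3,100.681896 + $1,390.59492 + $1,562.98272 + $448.20828 + $298.80552 = $6,801.273336

$6,801.27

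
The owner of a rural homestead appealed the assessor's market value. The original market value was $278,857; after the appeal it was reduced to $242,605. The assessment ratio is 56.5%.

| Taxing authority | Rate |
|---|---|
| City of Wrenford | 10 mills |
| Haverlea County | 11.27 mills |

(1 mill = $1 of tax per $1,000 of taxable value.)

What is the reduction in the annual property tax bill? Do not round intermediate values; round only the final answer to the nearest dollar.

$436

Old assessed value = $278,857 × 0.565 = $157,554.205
New assessed value = $242,605 × 0.565 = $137,071.825
Combined rate = 0.01 + 0.01127 = 0.02127
Old tax = $157,554.205 × 0.02127 = $3,351.17794035
New tax = $137,071.825 × 0.02127 = $2,915.51771775
Reduction = $3,351.17794035 − $2,915.51771775 = $435.6602226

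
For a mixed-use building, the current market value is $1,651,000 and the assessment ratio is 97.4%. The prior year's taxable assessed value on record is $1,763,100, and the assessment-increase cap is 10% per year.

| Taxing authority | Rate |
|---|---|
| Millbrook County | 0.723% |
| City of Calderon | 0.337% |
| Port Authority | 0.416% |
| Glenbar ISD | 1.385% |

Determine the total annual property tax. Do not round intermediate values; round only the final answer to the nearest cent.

$46,007.00

Uncapped assessed value = $1,651,000 × 0.974 = $1,608,074
Cap limit = $1,763,100 × 1.1 = $1,939,410
Taxable assessed value = min($1,608,074, $1,939,410) = $1,608,074 (cap does not bind)
Millbrook County: $1,608,074 × 0.00723 = $11,626.37502
City of Calderon: $1,608,074 × 0.00337 = $5,419.20938
Port Authority: $1,608,074 × 0.00416 = $6,689.58784
Glenbar ISD: $1,608,074 × 0.01385 = $22,271.8249
Total = $46,006.99714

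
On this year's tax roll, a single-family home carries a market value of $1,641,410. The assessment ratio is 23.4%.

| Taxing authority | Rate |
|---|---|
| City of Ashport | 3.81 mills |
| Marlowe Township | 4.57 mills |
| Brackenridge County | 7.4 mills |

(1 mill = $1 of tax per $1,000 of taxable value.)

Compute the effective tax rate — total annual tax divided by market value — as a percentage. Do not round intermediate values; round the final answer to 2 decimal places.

Assessed value = $1,641,410 × 0.234 = $384,089.94
City of Ashport: $384,089.94 × 0.00381 = $1,463.3826714
Marlowe Township: $384,089.94 × 0.00457 = $1,755.2910258
Brackenridge County: $384,089.94 × 0.0074 = $2,842.265556
Total tax = $6,060.9392532
Effective rate = $6,060.9392532 ÷ $1,641,410 = 0.37% of market value

0.37%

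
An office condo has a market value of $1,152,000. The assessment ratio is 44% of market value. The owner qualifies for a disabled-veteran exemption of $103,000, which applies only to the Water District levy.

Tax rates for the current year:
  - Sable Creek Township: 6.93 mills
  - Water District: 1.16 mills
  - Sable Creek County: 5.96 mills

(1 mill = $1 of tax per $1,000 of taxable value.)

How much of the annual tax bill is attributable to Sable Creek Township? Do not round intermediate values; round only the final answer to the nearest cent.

$3,512.68

Assessed value = $1,152,000 × 0.44 = $506,880
Sable Creek Township taxable value = $506,880 (exemption does not apply)
Sable Creek Township levy = $506,880 × 0.00693 = $3,512.6784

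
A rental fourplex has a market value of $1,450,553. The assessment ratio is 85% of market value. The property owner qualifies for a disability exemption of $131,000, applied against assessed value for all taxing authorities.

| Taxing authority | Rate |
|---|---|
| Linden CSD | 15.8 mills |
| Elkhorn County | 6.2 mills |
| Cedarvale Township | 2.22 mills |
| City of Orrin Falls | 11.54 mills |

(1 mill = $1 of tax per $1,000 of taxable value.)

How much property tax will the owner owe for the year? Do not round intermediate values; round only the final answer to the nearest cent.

Assessed value = $1,450,553 × 0.85 = $1,232,970.05
Taxable value = $1,232,970.05 − $131,000 = $1,101,970.05
Linden CSD: $1,101,970.05 × 0.0158 = $17,411.12679
Elkhorn County: $1,101,970.05 × 0.0062 = $6,832.21431
Cedarvale Township: $1,101,970.05 × 0.00222 = $2,446.373511
City of Orrin Falls: $1,101,970.05 × 0.01154 = $12,716.734377
Total = $17,411.12679 + $6,832.21431 + $2,446.373511 + $12,716.734377 = $39,406.448988

$39,406.45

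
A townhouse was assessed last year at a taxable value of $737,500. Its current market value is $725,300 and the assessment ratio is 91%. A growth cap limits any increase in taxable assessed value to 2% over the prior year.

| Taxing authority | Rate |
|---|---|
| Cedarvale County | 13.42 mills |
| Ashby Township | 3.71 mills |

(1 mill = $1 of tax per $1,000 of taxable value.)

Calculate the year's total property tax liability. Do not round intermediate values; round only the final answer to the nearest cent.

Uncapped assessed value = $725,300 × 0.91 = $660,023
Cap limit = $737,500 × 1.02 = $752,250
Taxable assessed value = min($660,023, $752,250) = $660,023 (cap does not bind)
Cedarvale County: $660,023 × 0.01342 = $8,857.50866
Ashby Township: $660,023 × 0.00371 = $2,448.68533
Total = $11,306.19399

$11,306.19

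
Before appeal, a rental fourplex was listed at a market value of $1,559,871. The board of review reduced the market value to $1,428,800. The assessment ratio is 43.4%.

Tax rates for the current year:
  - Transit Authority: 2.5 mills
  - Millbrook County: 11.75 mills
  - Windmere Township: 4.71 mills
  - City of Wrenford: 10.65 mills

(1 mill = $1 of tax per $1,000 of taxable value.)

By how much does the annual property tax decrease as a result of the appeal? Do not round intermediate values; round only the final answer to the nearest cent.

$1,684.36

Old assessed value = $1,559,871 × 0.434 = $676,984.014
New assessed value = $1,428,800 × 0.434 = $620,099.2
Combined rate = 0.0025 + 0.01175 + 0.00471 + 0.01065 = 0.02961
Old tax = $676,984.014 × 0.02961 = $20,045.49665454
New tax = $620,099.2 × 0.02961 = $18,361.137312
Reduction = $20,045.49665454 − $18,361.137312 = $1,684.35934254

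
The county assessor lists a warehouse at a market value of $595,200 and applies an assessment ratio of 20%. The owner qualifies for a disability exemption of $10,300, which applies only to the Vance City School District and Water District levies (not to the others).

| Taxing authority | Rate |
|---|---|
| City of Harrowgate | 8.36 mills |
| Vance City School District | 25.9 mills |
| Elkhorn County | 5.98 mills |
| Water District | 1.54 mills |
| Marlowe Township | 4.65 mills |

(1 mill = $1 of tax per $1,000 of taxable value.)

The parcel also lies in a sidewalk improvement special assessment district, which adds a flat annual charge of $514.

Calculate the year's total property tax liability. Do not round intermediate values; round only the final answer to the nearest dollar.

$5,758

Assessed value = $595,200 × 0.2 = $119,040
City of Harrowgate: $119,040 × 0.00836 = $995.1744
Vance City School District: ($119,040 − $10,300) × 0.0259 = $108,740 × 0.0259 = $2,816.366
Elkhorn County: $119,040 × 0.00598 = $711.8592
Water District: ($119,040 − $10,300) × 0.00154 = $108,740 × 0.00154 = $167.4596
Marlowe Township: $119,040 × 0.00465 = $553.536
Levies subtotal = $5,244.3952
Total = $5,244.3952 + $514 = $5,758.3952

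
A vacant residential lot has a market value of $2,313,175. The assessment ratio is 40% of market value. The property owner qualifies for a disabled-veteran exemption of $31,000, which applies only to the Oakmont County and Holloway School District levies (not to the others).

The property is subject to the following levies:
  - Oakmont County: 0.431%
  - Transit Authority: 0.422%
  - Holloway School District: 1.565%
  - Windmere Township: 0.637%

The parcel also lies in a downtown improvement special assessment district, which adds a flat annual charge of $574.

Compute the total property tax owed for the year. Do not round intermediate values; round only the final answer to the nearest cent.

Assessed value = $2,313,175 × 0.4 = $925,270
Oakmont County: ($925,270 − $31,000) × 0.00431 = $894,270 × 0.00431 = $3,854.3037
Transit Authority: $925,270 × 0.00422 = $3,904.6394
Holloway School District: ($925,270 − $31,000) × 0.01565 = $894,270 × 0.01565 = $13,995.3255
Windmere Township: $925,270 × 0.00637 = $5,893.9699
Levies subtotal = $27,648.2385
Total = $27,648.2385 + $574 = $28,222.2385

$28,222.24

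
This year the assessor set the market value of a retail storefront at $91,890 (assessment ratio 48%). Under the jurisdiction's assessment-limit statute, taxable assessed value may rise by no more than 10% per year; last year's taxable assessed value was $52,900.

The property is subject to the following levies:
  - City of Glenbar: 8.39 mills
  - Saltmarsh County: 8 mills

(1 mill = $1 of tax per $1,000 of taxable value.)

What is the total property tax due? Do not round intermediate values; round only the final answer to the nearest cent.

Uncapped assessed value = $91,890 × 0.48 = $44,107.2
Cap limit = $52,900 × 1.1 = $58,190
Taxable assessed value = min($44,107.2, $58,190) = $44,107.2 (cap does not bind)
City of Glenbar: $44,107.2 × 0.00839 = $370.059408
Saltmarsh County: $44,107.2 × 0.008 = $352.8576
Total = $722.917008

$722.92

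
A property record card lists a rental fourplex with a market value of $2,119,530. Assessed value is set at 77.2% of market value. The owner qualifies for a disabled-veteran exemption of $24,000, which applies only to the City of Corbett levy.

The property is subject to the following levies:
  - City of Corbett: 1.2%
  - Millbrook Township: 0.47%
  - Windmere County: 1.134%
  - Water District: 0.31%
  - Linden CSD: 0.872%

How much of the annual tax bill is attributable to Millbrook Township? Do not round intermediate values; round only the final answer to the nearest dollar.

$7,691

Assessed value = $2,119,530 × 0.772 = $1,636,277.16
Millbrook Township taxable value = $1,636,277.16 (exemption does not apply)
Millbrook Township levy = $1,636,277.16 × 0.0047 = $7,690.502652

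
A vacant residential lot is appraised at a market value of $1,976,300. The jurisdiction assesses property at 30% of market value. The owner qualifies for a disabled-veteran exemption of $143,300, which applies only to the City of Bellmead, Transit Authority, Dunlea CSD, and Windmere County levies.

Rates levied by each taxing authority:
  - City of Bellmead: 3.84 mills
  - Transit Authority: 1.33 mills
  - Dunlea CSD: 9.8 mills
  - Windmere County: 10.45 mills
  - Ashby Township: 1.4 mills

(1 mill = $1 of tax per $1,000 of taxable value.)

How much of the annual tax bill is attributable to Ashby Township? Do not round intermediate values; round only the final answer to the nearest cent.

$830.05

Assessed value = $1,976,300 × 0.3 = $592,890
Ashby Township taxable value = $592,890 (exemption does not apply)
Ashby Township levy = $592,890 × 0.0014 = $830.046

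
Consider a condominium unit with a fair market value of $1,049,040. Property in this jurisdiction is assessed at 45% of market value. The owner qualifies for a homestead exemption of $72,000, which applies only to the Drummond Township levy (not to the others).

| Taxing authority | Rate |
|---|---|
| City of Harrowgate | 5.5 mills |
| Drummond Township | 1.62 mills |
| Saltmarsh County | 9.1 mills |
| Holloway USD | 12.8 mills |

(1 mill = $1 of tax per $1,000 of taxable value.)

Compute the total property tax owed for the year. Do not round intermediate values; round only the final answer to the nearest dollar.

$13,583

Assessed value = $1,049,040 × 0.45 = $472,068
City of Harrowgate: $472,068 × 0.0055 = $2,596.374
Drummond Township: ($472,068 − $72,000) × 0.00162 = $400,068 × 0.00162 = $648.11016
Saltmarsh County: $472,068 × 0.0091 = $4,295.8188
Holloway USD: $472,068 × 0.0128 = $6,042.4704
Total = $13,582.77336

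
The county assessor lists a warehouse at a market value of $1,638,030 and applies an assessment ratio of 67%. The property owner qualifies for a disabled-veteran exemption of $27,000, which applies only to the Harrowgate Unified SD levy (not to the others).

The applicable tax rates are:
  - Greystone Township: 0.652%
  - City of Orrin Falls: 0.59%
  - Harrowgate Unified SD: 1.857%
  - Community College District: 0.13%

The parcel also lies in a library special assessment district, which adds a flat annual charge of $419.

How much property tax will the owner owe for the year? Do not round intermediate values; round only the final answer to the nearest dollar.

$35,355

Assessed value = $1,638,030 × 0.67 = $1,097,480.1
Greystone Township: $1,097,480.1 × 0.00652 = $7,155.570252
City of Orrin Falls: $1,097,480.1 × 0.0059 = $6,475.13259
Harrowgate Unified SD: ($1,097,480.1 − $27,000) × 0.01857 = $1,070,480.1 × 0.01857 = $19,878.815457
Community College District: $1,097,480.1 × 0.0013 = $1,426.72413
Levies subtotal = $34,936.242429
Total = $34,936.242429 + $419 = $35,355.242429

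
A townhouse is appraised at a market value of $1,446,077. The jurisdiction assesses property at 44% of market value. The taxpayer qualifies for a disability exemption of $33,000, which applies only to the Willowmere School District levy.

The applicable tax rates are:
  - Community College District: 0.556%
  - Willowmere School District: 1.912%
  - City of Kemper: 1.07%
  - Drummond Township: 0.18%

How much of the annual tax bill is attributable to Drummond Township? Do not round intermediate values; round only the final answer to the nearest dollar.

Assessed value = $1,446,077 × 0.44 = $636,273.88
Drummond Township taxable value = $636,273.88 (exemption does not apply)
Drummond Township levy = $636,273.88 × 0.0018 = $1,145.292984

$1,145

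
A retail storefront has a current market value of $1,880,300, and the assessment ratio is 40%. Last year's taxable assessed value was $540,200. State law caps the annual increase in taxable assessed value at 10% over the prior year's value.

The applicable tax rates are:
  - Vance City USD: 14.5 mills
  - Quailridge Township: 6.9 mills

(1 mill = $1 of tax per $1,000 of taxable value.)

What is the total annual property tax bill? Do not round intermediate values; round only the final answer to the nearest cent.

$12,716.31

Uncapped assessed value = $1,880,300 × 0.4 = $752,120
Cap limit = $540,200 × 1.1 = $594,220
Taxable assessed value = min($752,120, $594,220) = $594,220 (cap binds)
Vance City USD: $594,220 × 0.0145 = $8,616.19
Quailridge Township: $594,220 × 0.0069 = $4,100.118
Total = $12,716.308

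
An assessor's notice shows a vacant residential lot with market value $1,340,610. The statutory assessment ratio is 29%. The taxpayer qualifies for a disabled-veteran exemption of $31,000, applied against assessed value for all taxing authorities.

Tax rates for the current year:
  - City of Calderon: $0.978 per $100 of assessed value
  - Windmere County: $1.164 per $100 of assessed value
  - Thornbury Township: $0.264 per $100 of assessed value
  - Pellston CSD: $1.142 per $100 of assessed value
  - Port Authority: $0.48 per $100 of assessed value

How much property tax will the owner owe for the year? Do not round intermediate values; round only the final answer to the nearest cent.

$14,411.25

Assessed value = $1,340,610 × 0.29 = $388,776.9
Taxable value = $388,776.9 − $31,000 = $357,776.9
City of Calderon: $357,776.9 × 0.00978 = $3,499.058082
Windmere County: $357,776.9 × 0.01164 = $4,164.523116
Thornbury Township: $357,776.9 × 0.00264 = $944.531016
Pellston CSD: $357,776.9 × 0.01142 = $4,085.812198
Port Authority: $357,776.9 × 0.0048 = $1,717.32912
Total = $3,499.058082 + $4,164.523116 + $944.531016 + $4,085.812198 + $1,717.32912 = $14,411.253532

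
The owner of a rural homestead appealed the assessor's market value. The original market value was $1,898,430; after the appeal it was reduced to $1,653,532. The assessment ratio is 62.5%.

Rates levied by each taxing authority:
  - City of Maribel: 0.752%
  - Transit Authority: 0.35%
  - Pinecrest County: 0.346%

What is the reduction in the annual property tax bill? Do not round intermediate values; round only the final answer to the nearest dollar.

Old assessed value = $1,898,430 × 0.625 = $1,186,518.75
New assessed value = $1,653,532 × 0.625 = $1,033,457.5
Combined rate = 0.00752 + 0.0035 + 0.00346 = 0.01448
Old tax = $1,186,518.75 × 0.01448 = $17,180.7915
New tax = $1,033,457.5 × 0.01448 = $14,964.4646
Reduction = $17,180.7915 − $14,964.4646 = $2,216.3269

$2,216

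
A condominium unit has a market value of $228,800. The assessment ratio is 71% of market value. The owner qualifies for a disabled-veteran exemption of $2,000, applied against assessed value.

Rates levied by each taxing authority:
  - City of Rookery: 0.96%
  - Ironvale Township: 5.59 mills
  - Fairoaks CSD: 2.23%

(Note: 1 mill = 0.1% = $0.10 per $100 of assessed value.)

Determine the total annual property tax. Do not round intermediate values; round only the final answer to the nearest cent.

$6,015.20

Assessed value = $228,800 × 0.71 = $162,448
Taxable value = $162,448 − $2,000 = $160,448
City of Rookery: $160,448 × 0.0096 = $1,540.3008
Ironvale Township: $160,448 × 0.00559 = $896.90432
Fairoaks CSD: $160,448 × 0.0223 = $3,577.9904
Total = $6,015.19552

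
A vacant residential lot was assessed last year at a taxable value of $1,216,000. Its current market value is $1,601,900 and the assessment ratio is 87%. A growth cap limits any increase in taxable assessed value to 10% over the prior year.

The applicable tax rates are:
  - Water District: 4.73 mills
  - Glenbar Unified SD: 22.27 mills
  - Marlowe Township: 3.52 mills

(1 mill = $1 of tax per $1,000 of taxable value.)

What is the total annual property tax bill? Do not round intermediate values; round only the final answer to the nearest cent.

Uncapped assessed value = $1,601,900 × 0.87 = $1,393,653
Cap limit = $1,216,000 × 1.1 = $1,337,600
Taxable assessed value = min($1,393,653, $1,337,600) = $1,337,600 (cap binds)
Water District: $1,337,600 × 0.00473 = $6,326.848
Glenbar Unified SD: $1,337,600 × 0.02227 = $29,788.352
Marlowe Township: $1,337,600 × 0.00352 = $4,708.352
Total = $40,823.552

$40,823.55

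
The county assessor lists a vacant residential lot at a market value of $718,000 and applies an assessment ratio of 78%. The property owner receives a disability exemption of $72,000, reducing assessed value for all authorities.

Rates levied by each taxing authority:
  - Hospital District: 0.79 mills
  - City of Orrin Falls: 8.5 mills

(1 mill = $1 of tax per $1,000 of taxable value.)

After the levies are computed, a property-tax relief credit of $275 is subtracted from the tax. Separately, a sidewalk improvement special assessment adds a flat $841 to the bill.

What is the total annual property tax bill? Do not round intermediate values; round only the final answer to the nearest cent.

Assessed value = $718,000 × 0.78 = $560,040
Taxable value = $560,040 − $72,000 = $488,040
Hospital District: $488,040 × 0.00079 = $385.5516
City of Orrin Falls: $488,040 × 0.0085 = $4,148.34
Levies subtotal = $4,533.8916
After credit = $4,533.8916 − $275 = $4,258.8916
Total = $4,258.8916 + $841 = $5,099.8916

$5,099.89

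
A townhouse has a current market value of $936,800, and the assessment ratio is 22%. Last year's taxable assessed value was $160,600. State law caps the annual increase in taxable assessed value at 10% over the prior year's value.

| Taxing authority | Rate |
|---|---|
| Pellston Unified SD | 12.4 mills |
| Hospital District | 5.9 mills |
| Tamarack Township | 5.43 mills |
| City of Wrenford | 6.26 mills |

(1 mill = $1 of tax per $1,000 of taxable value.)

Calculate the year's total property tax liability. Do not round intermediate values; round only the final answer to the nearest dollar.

$5,298

Uncapped assessed value = $936,800 × 0.22 = $206,096
Cap limit = $160,600 × 1.1 = $176,660
Taxable assessed value = min($206,096, $176,660) = $176,660 (cap binds)
Pellston Unified SD: $176,660 × 0.0124 = $2,190.584
Hospital District: $176,660 × 0.0059 = $1,042.294
Tamarack Township: $176,660 × 0.00543 = $959.2638
City of Wrenford: $176,660 × 0.00626 = $1,105.8916
Total = $5,298.0334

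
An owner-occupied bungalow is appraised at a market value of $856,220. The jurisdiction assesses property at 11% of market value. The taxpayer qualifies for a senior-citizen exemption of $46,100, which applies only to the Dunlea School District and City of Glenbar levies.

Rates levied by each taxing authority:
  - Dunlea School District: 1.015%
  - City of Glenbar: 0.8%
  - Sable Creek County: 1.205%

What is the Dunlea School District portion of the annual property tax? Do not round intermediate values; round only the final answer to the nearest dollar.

$488

Assessed value = $856,220 × 0.11 = $94,184.2
Dunlea School District taxable value = $94,184.2 − $46,100 = $48,084.2
Dunlea School District levy = $48,084.2 × 0.01015 = $488.05463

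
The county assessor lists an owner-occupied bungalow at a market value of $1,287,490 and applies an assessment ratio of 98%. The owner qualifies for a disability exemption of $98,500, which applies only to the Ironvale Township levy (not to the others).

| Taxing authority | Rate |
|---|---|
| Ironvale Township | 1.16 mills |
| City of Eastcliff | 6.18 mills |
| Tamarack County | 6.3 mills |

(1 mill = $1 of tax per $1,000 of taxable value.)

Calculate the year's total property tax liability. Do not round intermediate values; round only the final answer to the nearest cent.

$17,095.88

Assessed value = $1,287,490 × 0.98 = $1,261,740.2
Ironvale Township: ($1,261,740.2 − $98,500) × 0.00116 = $1,163,240.2 × 0.00116 = $1,349.358632
City of Eastcliff: $1,261,740.2 × 0.00618 = $7,797.554436
Tamarack County: $1,261,740.2 × 0.0063 = $7,948.96326
Total = $17,095.876328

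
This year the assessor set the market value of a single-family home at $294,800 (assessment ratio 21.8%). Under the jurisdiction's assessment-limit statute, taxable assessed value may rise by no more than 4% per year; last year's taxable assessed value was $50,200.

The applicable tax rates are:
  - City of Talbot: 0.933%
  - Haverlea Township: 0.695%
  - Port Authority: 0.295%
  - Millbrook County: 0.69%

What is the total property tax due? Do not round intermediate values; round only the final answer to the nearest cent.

Uncapped assessed value = $294,800 × 0.218 = $64,266.4
Cap limit = $50,200 × 1.04 = $52,208
Taxable assessed value = min($64,266.4, $52,208) = $52,208 (cap binds)
City of Talbot: $52,208 × 0.00933 = $487.10064
Haverlea Township: $52,208 × 0.00695 = $362.8456
Port Authority: $52,208 × 0.00295 = $154.0136
Millbrook County: $52,208 × 0.0069 = $360.2352
Total = $1,364.19504

$1,364.20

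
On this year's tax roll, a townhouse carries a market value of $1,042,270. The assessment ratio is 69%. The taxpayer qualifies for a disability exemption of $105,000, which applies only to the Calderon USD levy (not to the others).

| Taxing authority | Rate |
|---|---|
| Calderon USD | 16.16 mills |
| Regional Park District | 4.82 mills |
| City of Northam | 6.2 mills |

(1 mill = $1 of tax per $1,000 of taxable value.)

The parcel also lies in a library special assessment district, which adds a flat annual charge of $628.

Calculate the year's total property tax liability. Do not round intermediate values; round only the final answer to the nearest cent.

Assessed value = $1,042,270 × 0.69 = $719,166.3
Calderon USD: ($719,166.3 − $105,000) × 0.01616 = $614,166.3 × 0.01616 = $9,924.927408
Regional Park District: $719,166.3 × 0.00482 = $3,466.381566
City of Northam: $719,166.3 × 0.0062 = $4,458.83106
Levies subtotal = $17,850.140034
Total = $17,850.140034 + $628 = $18,478.140034

$18,478.14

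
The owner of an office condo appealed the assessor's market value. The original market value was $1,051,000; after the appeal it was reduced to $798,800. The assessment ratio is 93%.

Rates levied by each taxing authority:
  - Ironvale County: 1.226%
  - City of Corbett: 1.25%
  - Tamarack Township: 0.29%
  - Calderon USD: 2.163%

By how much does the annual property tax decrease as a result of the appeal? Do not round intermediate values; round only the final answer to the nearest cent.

$11,560.77

Old assessed value = $1,051,000 × 0.93 = $977,430
New assessed value = $798,800 × 0.93 = $742,884
Combined rate = 0.01226 + 0.0125 + 0.0029 + 0.02163 = 0.04929
Old tax = $977,430 × 0.04929 = $48,177.5247
New tax = $742,884 × 0.04929 = $36,616.75236
Reduction = $48,177.5247 − $36,616.75236 = $11,560.77234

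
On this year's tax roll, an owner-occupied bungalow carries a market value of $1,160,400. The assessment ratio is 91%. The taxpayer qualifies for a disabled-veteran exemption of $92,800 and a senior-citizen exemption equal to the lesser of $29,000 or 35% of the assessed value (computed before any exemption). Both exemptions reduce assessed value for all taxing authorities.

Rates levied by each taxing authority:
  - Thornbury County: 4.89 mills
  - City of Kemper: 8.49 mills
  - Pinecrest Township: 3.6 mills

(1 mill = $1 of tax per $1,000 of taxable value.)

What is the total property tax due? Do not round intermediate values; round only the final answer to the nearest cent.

Assessed value = $1,160,400 × 0.91 = $1,055,964
Senior-citizen exemption = min($29,000, 35% × $1,055,964) = min($29,000, $369,587.4) = $29,000 (dollar cap binds)
Taxable value = $1,055,964 − $92,800 − $29,000 = $934,164
Thornbury County: $934,164 × 0.00489 = $4,568.06196
City of Kemper: $934,164 × 0.00849 = $7,931.05236
Pinecrest Township: $934,164 × 0.0036 = $3,362.9904
Total = $15,862.10472

$15,862.10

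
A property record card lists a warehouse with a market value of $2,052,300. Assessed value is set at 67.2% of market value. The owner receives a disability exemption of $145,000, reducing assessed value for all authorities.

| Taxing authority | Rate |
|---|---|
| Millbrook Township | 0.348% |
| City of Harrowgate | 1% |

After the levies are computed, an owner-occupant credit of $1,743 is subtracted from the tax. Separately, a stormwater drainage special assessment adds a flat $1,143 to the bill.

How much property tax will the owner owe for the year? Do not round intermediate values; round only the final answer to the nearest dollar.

$16,036

Assessed value = $2,052,300 × 0.672 = $1,379,145.6
Taxable value = $1,379,145.6 − $145,000 = $1,234,145.6
Millbrook Township: $1,234,145.6 × 0.00348 = $4,294.826688
City of Harrowgate: $1,234,145.6 × 0.01 = $12,341.456
Levies subtotal = $16,636.282688
After credit = $16,636.282688 − $1,743 = $14,893.282688
Total = $14,893.282688 + $1,143 = $16,036.282688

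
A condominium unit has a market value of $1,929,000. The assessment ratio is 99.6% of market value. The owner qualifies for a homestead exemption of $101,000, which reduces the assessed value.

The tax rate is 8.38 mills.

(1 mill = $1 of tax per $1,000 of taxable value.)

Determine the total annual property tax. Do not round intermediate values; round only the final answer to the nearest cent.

$15,253.98

Assessed value = $1,929,000 × 0.996 = $1,921,284
Taxable value = $1,921,284 − $101,000 = $1,820,284
Tax = $1,820,284 × 0.00838 = $15,253.97992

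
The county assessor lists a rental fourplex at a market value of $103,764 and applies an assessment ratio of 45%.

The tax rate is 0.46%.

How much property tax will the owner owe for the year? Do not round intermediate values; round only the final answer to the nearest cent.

Assessed value = $103,764 × 0.45 = $46,693.8
Tax = $46,693.8 × 0.0046 = $214.79148

$214.79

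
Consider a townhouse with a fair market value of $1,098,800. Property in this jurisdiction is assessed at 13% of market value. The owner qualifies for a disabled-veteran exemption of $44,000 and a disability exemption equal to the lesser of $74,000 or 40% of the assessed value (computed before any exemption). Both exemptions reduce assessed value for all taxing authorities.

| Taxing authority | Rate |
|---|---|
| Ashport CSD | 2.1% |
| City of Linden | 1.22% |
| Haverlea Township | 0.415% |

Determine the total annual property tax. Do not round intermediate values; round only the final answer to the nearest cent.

Assessed value = $1,098,800 × 0.13 = $142,844
Disability exemption = min($74,000, 40% × $142,844) = min($74,000, $57,137.6) = $57,137.6 (percentage binds)
Taxable value = $142,844 − $44,000 − $57,137.6 = $41,706.4
Ashport CSD: $41,706.4 × 0.021 = $875.8344
City of Linden: $41,706.4 × 0.0122 = $508.81808
Haverlea Township: $41,706.4 × 0.00415 = $173.08156
Total = $1,557.73404

$1,557.73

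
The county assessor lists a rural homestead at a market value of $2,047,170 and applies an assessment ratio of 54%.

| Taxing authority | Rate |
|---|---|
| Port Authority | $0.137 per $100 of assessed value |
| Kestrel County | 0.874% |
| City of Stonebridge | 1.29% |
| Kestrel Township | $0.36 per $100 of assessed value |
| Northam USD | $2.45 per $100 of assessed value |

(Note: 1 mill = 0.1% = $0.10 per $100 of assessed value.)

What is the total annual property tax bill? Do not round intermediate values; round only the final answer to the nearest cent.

$56,500.66

Assessed value = $2,047,170 × 0.54 = $1,105,471.8
Port Authority: $1,105,471.8 × 0.00137 = $1,514.496366
Kestrel County: $1,105,471.8 × 0.00874 = $9,661.823532
City of Stonebridge: $1,105,471.8 × 0.0129 = $14,260.58622
Kestrel Township: $1,105,471.8 × 0.0036 = $3,979.69848
Northam USD: $1,105,471.8 × 0.0245 = $27,084.0591
Total = $56,500.663698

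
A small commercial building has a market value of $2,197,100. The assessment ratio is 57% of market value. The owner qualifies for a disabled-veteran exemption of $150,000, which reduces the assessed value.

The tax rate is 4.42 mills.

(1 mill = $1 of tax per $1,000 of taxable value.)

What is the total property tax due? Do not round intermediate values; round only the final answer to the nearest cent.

$4,872.37

Assessed value = $2,197,100 × 0.57 = $1,252,347
Taxable value = $1,252,347 − $150,000 = $1,102,347
Tax = $1,102,347 × 0.00442 = $4,872.37374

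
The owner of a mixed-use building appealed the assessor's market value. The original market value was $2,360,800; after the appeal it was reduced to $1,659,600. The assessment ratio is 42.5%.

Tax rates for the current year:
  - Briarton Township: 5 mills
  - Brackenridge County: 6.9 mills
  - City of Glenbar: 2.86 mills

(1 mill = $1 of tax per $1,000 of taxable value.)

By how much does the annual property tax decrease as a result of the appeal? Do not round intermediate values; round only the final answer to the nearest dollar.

$4,399

Old assessed value = $2,360,800 × 0.425 = $1,003,340
New assessed value = $1,659,600 × 0.425 = $705,330
Combined rate = 0.005 + 0.0069 + 0.00286 = 0.01476
Old tax = $1,003,340 × 0.01476 = $14,809.2984
New tax = $705,330 × 0.01476 = $10,410.6708
Reduction = $14,809.2984 − $10,410.6708 = $4,398.6276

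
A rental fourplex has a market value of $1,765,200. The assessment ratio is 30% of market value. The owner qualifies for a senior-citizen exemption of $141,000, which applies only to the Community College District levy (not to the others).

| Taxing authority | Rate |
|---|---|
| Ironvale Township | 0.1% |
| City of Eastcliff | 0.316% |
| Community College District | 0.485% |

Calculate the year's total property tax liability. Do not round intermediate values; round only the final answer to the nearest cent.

Assessed value = $1,765,200 × 0.3 = $529,560
Ironvale Township: $529,560 × 0.001 = $529.56
City of Eastcliff: $529,560 × 0.00316 = $1,673.4096
Community College District: ($529,560 − $141,000) × 0.00485 = $388,560 × 0.00485 = $1,884.516
Total = $4,087.4856

$4,087.49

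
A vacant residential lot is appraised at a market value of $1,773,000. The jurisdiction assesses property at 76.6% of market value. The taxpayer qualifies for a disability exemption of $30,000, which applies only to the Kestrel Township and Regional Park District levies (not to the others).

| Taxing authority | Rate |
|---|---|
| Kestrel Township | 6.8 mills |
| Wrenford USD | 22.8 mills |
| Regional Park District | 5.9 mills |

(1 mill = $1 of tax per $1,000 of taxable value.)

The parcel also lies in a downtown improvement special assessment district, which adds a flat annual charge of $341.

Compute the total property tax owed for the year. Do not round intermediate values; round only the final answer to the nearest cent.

Assessed value = $1,773,000 × 0.766 = $1,358,118
Kestrel Township: ($1,358,118 − $30,000) × 0.0068 = $1,328,118 × 0.0068 = $9,031.2024
Wrenford USD: $1,358,118 × 0.0228 = $30,965.0904
Regional Park District: ($1,358,118 − $30,000) × 0.0059 = $1,328,118 × 0.0059 = $7,835.8962
Levies subtotal = $47,832.189
Total = $47,832.189 + $341 = $48,173.189

$48,173.19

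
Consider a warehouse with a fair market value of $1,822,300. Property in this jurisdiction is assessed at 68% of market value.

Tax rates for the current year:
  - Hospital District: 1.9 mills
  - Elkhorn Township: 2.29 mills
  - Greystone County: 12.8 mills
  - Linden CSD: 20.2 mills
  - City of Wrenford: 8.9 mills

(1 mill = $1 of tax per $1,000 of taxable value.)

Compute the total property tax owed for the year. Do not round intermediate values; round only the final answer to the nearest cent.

Assessed value = $1,822,300 × 0.68 = $1,239,164
Hospital District: $1,239,164 × 0.0019 = $2,354.4116
Elkhorn Township: $1,239,164 × 0.00229 = $2,837.68556
Greystone County: $1,239,164 × 0.0128 = $15,861.2992
Linden CSD: $1,239,164 × 0.0202 = $25,031.1128
City of Wrenford: $1,239,164 × 0.0089 = $11,028.5596
Total = $2,354.4116 + $2,837.68556 + $15,861.2992 + $25,031.1128 + $11,028.5596 = $57,113.06876

$57,113.07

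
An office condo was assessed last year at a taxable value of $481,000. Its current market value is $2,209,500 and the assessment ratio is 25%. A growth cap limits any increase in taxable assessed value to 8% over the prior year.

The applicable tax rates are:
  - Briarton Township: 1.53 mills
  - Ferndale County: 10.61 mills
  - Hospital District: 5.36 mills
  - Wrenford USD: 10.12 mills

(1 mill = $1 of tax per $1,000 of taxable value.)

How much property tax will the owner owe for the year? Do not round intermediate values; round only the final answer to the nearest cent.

Uncapped assessed value = $2,209,500 × 0.25 = $552,375
Cap limit = $481,000 × 1.08 = $519,480
Taxable assessed value = min($552,375, $519,480) = $519,480 (cap binds)
Briarton Township: $519,480 × 0.00153 = $794.8044
Ferndale County: $519,480 × 0.01061 = $5,511.6828
Hospital District: $519,480 × 0.00536 = $2,784.4128
Wrenford USD: $519,480 × 0.01012 = $5,257.1376
Total = $14,348.0376

$14,348.04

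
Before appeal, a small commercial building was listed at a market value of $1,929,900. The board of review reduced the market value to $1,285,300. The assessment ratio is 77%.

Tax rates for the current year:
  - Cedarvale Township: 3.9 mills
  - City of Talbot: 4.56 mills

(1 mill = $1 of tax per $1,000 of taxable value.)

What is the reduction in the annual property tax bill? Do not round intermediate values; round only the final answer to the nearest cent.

$4,199.05

Old assessed value = $1,929,900 × 0.77 = $1,486,023
New assessed value = $1,285,300 × 0.77 = $989,681
Combined rate = 0.0039 + 0.00456 = 0.00846
Old tax = $1,486,023 × 0.00846 = $12,571.75458
New tax = $989,681 × 0.00846 = $8,372.70126
Reduction = $12,571.75458 − $8,372.70126 = $4,199.05332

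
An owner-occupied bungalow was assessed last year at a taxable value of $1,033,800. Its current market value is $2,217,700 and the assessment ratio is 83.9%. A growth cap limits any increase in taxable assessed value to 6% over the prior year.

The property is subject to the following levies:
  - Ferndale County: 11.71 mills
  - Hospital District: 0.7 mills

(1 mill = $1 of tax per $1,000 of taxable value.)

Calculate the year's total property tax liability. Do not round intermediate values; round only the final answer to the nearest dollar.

$13,599

Uncapped assessed value = $2,217,700 × 0.839 = $1,860,650.3
Cap limit = $1,033,800 × 1.06 = $1,095,828
Taxable assessed value = min($1,860,650.3, $1,095,828) = $1,095,828 (cap binds)
Ferndale County: $1,095,828 × 0.01171 = $12,832.14588
Hospital District: $1,095,828 × 0.0007 = $767.0796
Total = $13,599.22548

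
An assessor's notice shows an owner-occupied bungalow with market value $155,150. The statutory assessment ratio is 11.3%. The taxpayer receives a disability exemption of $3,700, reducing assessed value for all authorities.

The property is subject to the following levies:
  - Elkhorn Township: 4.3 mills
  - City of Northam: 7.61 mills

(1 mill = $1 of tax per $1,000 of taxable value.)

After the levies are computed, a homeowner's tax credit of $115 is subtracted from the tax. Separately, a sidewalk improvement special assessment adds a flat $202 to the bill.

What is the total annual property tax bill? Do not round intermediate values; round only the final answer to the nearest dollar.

Assessed value = $155,150 × 0.113 = $17,531.95
Taxable value = $17,531.95 − $3,700 = $13,831.95
Elkhorn Township: $13,831.95 × 0.0043 = $59.477385
City of Northam: $13,831.95 × 0.00761 = $105.2611395
Levies subtotal = $164.7385245
After credit = $164.7385245 − $115 = $49.7385245
Total = $49.7385245 + $202 = $251.7385245

$252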